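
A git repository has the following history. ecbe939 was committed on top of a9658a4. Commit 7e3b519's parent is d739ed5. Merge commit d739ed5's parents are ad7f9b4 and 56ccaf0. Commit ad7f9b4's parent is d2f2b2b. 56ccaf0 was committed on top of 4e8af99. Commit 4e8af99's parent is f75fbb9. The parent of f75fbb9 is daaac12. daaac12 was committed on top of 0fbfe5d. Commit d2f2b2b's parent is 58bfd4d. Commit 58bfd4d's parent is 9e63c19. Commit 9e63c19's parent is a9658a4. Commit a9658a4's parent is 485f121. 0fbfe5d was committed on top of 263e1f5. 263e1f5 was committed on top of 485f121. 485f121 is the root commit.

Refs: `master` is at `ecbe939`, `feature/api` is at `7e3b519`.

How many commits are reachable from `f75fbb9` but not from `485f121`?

4

Reachable from f75fbb9: {0fbfe5d, 263e1f5, 485f121, daaac12, f75fbb9}.
Reachable from 485f121: {485f121}.
In f75fbb9's history but not 485f121's: {0fbfe5d, 263e1f5, daaac12, f75fbb9} — 4 commits.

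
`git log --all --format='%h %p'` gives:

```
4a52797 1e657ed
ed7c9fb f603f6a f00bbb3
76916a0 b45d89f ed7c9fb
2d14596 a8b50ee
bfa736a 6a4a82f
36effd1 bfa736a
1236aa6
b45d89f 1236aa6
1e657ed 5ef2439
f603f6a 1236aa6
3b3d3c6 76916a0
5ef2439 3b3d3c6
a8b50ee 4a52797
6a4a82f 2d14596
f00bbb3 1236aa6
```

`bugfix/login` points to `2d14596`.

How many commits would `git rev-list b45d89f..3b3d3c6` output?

5

Reachable from 3b3d3c6: {1236aa6, 3b3d3c6, 76916a0, b45d89f, ed7c9fb, f00bbb3, f603f6a}.
Reachable from b45d89f: {1236aa6, b45d89f}.
In 3b3d3c6's history but not b45d89f's: {3b3d3c6, 76916a0, ed7c9fb, f00bbb3, f603f6a} — 5 commits.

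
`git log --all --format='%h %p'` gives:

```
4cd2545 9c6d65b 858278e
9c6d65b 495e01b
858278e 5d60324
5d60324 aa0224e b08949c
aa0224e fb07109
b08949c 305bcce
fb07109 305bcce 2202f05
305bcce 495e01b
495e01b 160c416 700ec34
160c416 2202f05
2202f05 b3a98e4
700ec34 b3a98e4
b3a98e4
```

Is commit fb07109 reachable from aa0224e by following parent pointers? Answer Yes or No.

Ancestors of aa0224e (commits reachable by following parents): {160c416, 2202f05, 305bcce, 495e01b, 700ec34, aa0224e, b3a98e4, fb07109}.
fb07109 is in that set, so it is an ancestor of aa0224e.

Yes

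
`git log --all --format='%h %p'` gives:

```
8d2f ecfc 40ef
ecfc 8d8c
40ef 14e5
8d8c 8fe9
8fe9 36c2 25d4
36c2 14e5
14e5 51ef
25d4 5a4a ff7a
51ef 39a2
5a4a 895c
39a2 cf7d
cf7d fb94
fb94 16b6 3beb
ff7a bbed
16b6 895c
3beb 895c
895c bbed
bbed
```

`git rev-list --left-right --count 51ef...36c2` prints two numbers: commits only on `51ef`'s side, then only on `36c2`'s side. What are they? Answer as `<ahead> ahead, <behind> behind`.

0 ahead, 2 behind

Reachable from 51ef: {16b6, 39a2, 3beb, 51ef, 895c, bbed, cf7d, fb94}.
Reachable from 36c2: {14e5, 16b6, 36c2, 39a2, 3beb, 51ef, 895c, bbed, cf7d, fb94}.
Only in 51ef's history (ahead): {} — 0.
Only in 36c2's history (behind): {14e5, 36c2} — 2.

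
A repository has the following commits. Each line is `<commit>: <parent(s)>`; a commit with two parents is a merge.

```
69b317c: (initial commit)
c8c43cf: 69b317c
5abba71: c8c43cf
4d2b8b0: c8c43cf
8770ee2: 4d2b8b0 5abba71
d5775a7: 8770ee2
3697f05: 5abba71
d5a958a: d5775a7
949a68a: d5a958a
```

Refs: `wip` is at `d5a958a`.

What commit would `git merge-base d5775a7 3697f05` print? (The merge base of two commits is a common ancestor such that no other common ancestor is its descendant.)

5abba71

Ancestors of d5775a7: {4d2b8b0, 5abba71, 69b317c, 8770ee2, c8c43cf, d5775a7}.
Ancestors of 3697f05: {3697f05, 5abba71, 69b317c, c8c43cf}.
Common ancestors: {5abba71, 69b317c, c8c43cf}.
Among these, 5abba71 is not an ancestor of any other common ancestor — it is the merge base.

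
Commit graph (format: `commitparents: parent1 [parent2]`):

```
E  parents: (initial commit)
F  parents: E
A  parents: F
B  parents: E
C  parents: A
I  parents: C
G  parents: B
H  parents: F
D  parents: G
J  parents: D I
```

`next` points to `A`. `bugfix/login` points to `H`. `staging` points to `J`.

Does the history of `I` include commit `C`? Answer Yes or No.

Yes

Ancestors of I (commits reachable by following parents): {A, C, E, F, I}.
C is in that set, so it is an ancestor of I.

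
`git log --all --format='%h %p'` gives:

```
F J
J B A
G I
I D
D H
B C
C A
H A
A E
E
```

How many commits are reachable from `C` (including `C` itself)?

3

Walking parent pointers from C: reachable set = {A, C, E}.
That is 3 commits.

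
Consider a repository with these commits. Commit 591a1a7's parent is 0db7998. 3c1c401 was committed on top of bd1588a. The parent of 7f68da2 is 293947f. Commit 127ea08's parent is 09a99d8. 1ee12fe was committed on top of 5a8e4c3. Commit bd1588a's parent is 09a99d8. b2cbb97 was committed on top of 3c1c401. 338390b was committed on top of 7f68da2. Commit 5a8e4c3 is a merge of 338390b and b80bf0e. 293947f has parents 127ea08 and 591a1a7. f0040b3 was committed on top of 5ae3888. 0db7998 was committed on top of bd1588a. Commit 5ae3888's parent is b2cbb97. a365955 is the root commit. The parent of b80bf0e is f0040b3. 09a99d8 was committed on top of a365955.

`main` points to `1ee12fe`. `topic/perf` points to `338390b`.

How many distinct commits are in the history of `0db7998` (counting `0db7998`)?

Walking parent pointers from 0db7998: reachable set = {09a99d8, 0db7998, a365955, bd1588a}.
That is 4 commits.

4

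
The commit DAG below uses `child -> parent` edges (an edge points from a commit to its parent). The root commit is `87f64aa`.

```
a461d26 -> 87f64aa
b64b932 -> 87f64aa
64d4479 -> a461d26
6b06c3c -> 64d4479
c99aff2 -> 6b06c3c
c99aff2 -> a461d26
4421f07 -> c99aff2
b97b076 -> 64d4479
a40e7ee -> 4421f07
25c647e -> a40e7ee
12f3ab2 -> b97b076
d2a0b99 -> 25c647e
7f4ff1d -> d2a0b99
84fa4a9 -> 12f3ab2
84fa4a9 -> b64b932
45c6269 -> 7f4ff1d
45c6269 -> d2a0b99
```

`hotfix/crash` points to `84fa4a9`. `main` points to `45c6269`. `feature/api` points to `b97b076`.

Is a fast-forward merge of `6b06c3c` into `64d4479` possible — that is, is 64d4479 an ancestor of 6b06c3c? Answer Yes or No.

Yes

A fast-forward from 64d4479 to 6b06c3c is possible iff 64d4479 is an ancestor of 6b06c3c.
Ancestors of 6b06c3c: {64d4479, 6b06c3c, 87f64aa, a461d26}.
64d4479 is among them, so fast-forward is possible.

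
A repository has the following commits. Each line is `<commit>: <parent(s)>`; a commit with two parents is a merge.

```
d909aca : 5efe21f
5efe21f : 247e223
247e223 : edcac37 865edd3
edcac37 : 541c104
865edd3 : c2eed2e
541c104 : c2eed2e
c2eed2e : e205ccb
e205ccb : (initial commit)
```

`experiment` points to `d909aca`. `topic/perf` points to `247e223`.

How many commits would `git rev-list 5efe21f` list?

Walking parent pointers from 5efe21f: reachable set = {247e223, 541c104, 5efe21f, 865edd3, c2eed2e, e205ccb, edcac37}.
That is 7 commits.

7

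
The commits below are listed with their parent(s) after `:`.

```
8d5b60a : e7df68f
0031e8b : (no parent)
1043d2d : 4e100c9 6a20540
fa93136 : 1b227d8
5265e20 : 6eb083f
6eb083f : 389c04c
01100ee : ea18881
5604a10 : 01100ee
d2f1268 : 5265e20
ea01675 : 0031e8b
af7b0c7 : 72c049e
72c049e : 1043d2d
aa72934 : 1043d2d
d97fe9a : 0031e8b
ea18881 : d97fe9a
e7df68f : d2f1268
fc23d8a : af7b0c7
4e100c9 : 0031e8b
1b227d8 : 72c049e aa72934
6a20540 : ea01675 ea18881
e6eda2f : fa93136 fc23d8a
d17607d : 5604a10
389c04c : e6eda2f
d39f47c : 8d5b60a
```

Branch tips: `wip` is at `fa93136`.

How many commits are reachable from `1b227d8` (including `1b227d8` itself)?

Walking parent pointers from 1b227d8: reachable set = {0031e8b, 1043d2d, 1b227d8, 4e100c9, 6a20540, 72c049e, aa72934, d97fe9a, ea01675, ea18881}.
That is 10 commits.

10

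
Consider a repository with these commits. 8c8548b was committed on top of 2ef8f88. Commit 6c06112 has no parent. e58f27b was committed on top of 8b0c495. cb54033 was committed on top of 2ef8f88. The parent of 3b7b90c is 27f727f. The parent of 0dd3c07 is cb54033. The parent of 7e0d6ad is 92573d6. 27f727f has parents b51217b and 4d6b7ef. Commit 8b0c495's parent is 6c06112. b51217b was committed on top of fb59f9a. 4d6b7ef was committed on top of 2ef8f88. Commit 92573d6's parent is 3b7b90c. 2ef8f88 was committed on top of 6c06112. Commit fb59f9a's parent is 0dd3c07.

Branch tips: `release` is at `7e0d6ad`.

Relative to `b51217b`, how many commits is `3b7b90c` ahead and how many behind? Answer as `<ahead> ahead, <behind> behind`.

3 ahead, 0 behind

Reachable from 3b7b90c: {0dd3c07, 27f727f, 2ef8f88, 3b7b90c, 4d6b7ef, 6c06112, b51217b, cb54033, fb59f9a}.
Reachable from b51217b: {0dd3c07, 2ef8f88, 6c06112, b51217b, cb54033, fb59f9a}.
Only in 3b7b90c's history (ahead): {27f727f, 3b7b90c, 4d6b7ef} — 3.
Only in b51217b's history (behind): {} — 0.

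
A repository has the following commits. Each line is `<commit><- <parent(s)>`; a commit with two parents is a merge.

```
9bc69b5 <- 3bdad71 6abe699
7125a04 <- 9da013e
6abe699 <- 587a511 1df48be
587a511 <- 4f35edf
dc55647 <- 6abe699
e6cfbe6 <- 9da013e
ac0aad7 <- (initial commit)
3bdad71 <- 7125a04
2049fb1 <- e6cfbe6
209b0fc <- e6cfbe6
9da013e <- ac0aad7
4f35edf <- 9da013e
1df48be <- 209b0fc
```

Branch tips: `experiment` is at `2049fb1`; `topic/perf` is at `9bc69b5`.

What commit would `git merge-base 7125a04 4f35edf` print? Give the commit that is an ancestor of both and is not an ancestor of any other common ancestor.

9da013e

Ancestors of 7125a04: {7125a04, 9da013e, ac0aad7}.
Ancestors of 4f35edf: {4f35edf, 9da013e, ac0aad7}.
Common ancestors: {9da013e, ac0aad7}.
Among these, 9da013e is not an ancestor of any other common ancestor — it is the merge base.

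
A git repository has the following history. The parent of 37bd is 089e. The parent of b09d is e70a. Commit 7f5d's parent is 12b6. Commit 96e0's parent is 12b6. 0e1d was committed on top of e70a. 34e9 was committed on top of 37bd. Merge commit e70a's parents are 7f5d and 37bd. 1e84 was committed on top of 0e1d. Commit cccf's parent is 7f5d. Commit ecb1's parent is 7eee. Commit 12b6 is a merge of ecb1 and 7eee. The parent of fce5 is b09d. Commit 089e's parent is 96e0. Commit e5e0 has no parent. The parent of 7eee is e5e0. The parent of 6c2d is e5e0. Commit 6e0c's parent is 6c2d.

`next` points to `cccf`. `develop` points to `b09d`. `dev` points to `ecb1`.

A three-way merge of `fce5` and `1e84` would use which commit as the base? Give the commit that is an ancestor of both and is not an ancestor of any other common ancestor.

Ancestors of fce5: {089e, 12b6, 37bd, 7eee, 7f5d, 96e0, b09d, e5e0, e70a, ecb1, fce5}.
Ancestors of 1e84: {089e, 0e1d, 12b6, 1e84, 37bd, 7eee, 7f5d, 96e0, e5e0, e70a, ecb1}.
Common ancestors: {089e, 12b6, 37bd, 7eee, 7f5d, 96e0, e5e0, e70a, ecb1}.
Among these, e70a is not an ancestor of any other common ancestor — it is the merge base.

e70a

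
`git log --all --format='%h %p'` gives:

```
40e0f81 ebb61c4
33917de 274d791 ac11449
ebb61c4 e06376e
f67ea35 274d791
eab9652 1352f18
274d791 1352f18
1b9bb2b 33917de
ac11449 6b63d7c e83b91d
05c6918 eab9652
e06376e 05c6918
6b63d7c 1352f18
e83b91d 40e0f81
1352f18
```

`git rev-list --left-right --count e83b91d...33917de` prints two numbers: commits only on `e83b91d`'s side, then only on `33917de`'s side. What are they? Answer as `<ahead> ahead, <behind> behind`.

Reachable from e83b91d: {05c6918, 1352f18, 40e0f81, e06376e, e83b91d, eab9652, ebb61c4}.
Reachable from 33917de: {05c6918, 1352f18, 274d791, 33917de, 40e0f81, 6b63d7c, ac11449, e06376e, e83b91d, eab9652, ebb61c4}.
Only in e83b91d's history (ahead): {} — 0.
Only in 33917de's history (behind): {274d791, 33917de, 6b63d7c, ac11449} — 4.

0 ahead, 4 behind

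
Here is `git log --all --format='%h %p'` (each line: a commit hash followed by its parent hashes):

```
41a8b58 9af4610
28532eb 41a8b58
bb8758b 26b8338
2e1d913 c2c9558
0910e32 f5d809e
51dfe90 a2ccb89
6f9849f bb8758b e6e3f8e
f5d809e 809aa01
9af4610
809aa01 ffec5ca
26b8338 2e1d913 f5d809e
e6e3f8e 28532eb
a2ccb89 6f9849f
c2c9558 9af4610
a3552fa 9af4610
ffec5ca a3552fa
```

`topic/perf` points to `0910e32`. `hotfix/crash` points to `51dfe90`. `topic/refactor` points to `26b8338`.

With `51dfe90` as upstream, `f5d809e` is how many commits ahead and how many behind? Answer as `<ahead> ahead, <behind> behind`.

Reachable from f5d809e: {809aa01, 9af4610, a3552fa, f5d809e, ffec5ca}.
Reachable from 51dfe90: {26b8338, 28532eb, 2e1d913, 41a8b58, 51dfe90, 6f9849f, 809aa01, 9af4610, a2ccb89, a3552fa, bb8758b, c2c9558, e6e3f8e, f5d809e, ffec5ca}.
Only in f5d809e's history (ahead): {} — 0.
Only in 51dfe90's history (behind): {26b8338, 28532eb, 2e1d913, 41a8b58, 51dfe90, 6f9849f, a2ccb89, bb8758b, c2c9558, e6e3f8e} — 10.

0 ahead, 10 behind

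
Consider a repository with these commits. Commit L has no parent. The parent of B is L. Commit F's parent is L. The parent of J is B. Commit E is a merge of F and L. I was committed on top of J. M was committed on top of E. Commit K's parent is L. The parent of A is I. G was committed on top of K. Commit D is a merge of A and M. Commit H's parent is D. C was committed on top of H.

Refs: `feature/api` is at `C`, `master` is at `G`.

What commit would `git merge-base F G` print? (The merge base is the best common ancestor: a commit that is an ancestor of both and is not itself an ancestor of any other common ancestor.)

L

Ancestors of F: {F, L}.
Ancestors of G: {G, K, L}.
Common ancestors: {L}.
The only common ancestor is L, so it is the merge base.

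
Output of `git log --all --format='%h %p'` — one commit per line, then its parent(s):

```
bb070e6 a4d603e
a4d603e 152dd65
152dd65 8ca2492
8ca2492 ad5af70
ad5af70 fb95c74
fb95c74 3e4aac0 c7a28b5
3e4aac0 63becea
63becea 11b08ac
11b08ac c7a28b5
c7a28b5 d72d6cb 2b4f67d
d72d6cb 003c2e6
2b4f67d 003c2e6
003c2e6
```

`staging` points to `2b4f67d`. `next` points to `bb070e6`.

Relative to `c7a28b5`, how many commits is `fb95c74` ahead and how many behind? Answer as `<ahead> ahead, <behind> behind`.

4 ahead, 0 behind

Reachable from fb95c74: {003c2e6, 11b08ac, 2b4f67d, 3e4aac0, 63becea, c7a28b5, d72d6cb, fb95c74}.
Reachable from c7a28b5: {003c2e6, 2b4f67d, c7a28b5, d72d6cb}.
Only in fb95c74's history (ahead): {11b08ac, 3e4aac0, 63becea, fb95c74} — 4.
Only in c7a28b5's history (behind): {} — 0.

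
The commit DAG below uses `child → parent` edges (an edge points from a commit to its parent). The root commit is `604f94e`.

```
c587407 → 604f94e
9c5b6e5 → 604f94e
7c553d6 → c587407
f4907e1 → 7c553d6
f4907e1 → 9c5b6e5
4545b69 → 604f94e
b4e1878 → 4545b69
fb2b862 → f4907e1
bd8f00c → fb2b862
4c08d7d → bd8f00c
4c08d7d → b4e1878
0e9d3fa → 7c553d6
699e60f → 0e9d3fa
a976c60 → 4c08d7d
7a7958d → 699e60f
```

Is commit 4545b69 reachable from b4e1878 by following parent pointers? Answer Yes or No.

Ancestors of b4e1878 (commits reachable by following parents): {4545b69, 604f94e, b4e1878}.
4545b69 is in that set, so it is an ancestor of b4e1878.

Yes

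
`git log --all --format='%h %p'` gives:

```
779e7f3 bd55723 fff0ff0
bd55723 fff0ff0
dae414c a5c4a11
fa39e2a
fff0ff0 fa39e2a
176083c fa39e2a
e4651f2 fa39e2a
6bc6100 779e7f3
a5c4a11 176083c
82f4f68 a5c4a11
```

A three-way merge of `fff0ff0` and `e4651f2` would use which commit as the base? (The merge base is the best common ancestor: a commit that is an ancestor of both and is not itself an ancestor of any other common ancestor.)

Ancestors of fff0ff0: {fa39e2a, fff0ff0}.
Ancestors of e4651f2: {e4651f2, fa39e2a}.
Common ancestors: {fa39e2a}.
The only common ancestor is fa39e2a, so it is the merge base.

fa39e2a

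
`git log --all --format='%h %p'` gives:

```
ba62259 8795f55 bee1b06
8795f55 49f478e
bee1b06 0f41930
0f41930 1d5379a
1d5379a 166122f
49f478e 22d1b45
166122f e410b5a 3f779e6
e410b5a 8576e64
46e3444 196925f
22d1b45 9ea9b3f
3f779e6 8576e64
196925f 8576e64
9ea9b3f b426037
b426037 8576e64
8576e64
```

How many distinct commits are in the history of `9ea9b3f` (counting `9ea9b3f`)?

3

Walking parent pointers from 9ea9b3f: reachable set = {8576e64, 9ea9b3f, b426037}.
That is 3 commits.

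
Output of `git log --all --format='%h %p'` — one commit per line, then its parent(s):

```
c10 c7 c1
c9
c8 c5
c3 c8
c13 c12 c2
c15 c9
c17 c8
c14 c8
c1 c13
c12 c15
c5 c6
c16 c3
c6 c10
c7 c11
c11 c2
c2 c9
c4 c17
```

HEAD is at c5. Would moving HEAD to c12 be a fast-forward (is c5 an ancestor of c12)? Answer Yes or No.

A fast-forward from c5 to c12 is possible iff c5 is an ancestor of c12.
Ancestors of c12: {c12, c15, c9}.
c5 is not among them, so fast-forward is not possible.

No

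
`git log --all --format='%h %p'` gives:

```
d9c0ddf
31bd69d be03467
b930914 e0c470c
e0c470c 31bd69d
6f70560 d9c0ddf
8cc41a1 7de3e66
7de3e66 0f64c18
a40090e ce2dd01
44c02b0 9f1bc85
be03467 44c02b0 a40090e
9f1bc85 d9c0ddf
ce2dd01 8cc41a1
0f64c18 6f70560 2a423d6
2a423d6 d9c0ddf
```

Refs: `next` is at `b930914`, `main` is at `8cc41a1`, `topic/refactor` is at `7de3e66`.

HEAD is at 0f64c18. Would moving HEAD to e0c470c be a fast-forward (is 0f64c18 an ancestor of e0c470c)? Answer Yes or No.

A fast-forward from 0f64c18 to e0c470c is possible iff 0f64c18 is an ancestor of e0c470c.
Ancestors of e0c470c: {0f64c18, 2a423d6, 31bd69d, 44c02b0, 6f70560, 7de3e66, 8cc41a1, 9f1bc85, a40090e, be03467, ce2dd01, d9c0ddf, e0c470c}.
0f64c18 is among them, so fast-forward is possible.

Yes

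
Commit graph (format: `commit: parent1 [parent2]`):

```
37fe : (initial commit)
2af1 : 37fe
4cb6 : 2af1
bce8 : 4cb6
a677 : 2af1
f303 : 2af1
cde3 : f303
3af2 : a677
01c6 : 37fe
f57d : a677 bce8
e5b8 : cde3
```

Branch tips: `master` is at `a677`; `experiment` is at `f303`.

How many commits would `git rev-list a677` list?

3

Walking parent pointers from a677: reachable set = {2af1, 37fe, a677}.
That is 3 commits.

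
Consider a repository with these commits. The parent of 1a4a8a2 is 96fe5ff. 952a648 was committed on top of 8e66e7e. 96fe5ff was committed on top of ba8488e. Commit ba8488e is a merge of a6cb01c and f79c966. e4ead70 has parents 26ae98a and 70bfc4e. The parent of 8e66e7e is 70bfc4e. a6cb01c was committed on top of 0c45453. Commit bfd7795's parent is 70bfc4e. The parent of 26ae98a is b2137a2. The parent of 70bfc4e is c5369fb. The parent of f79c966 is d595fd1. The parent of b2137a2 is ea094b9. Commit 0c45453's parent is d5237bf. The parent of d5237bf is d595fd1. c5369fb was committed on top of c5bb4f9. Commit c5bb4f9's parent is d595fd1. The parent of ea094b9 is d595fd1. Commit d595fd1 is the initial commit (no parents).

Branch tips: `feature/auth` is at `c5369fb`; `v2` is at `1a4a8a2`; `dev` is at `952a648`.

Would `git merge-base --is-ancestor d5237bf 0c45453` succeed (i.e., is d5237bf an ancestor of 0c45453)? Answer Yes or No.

Yes

Ancestors of 0c45453 (commits reachable by following parents): {0c45453, d5237bf, d595fd1}.
d5237bf is in that set, so it is an ancestor of 0c45453.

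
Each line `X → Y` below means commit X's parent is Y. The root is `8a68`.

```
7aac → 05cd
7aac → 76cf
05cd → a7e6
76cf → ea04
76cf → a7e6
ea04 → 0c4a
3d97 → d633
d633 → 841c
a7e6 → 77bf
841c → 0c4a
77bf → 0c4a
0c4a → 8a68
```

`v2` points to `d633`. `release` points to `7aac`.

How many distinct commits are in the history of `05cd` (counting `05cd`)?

Walking parent pointers from 05cd: reachable set = {05cd, 0c4a, 77bf, 8a68, a7e6}.
That is 5 commits.

5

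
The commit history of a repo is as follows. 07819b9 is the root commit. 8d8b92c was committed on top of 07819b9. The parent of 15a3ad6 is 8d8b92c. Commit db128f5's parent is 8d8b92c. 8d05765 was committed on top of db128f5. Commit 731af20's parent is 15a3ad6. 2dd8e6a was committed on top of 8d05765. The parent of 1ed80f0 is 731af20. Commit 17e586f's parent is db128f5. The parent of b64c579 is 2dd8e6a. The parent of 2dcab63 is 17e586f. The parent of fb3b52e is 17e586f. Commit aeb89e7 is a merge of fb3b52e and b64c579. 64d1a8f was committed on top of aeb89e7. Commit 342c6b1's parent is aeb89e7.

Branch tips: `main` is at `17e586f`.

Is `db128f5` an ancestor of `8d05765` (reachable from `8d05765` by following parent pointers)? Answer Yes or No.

Ancestors of 8d05765 (commits reachable by following parents): {07819b9, 8d05765, 8d8b92c, db128f5}.
db128f5 is in that set, so it is an ancestor of 8d05765.

Yes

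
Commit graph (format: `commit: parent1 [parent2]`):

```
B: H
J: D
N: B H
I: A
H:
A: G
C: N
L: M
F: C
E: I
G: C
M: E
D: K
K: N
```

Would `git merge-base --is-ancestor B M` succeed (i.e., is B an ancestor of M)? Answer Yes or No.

Yes

Ancestors of M (commits reachable by following parents): {A, B, C, E, G, H, I, M, N}.
B is in that set, so it is an ancestor of M.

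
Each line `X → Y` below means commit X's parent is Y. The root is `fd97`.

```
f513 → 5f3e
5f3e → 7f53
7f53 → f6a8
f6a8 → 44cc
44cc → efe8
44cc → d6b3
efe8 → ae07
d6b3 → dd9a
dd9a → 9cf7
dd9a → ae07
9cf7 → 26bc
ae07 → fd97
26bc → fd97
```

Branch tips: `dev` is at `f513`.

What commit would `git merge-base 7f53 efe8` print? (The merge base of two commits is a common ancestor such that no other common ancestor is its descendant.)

efe8

Ancestors of 7f53: {26bc, 44cc, 7f53, 9cf7, ae07, d6b3, dd9a, efe8, f6a8, fd97}.
Ancestors of efe8: {ae07, efe8, fd97}.
Common ancestors: {ae07, efe8, fd97}.
Among these, efe8 is not an ancestor of any other common ancestor — it is the merge base.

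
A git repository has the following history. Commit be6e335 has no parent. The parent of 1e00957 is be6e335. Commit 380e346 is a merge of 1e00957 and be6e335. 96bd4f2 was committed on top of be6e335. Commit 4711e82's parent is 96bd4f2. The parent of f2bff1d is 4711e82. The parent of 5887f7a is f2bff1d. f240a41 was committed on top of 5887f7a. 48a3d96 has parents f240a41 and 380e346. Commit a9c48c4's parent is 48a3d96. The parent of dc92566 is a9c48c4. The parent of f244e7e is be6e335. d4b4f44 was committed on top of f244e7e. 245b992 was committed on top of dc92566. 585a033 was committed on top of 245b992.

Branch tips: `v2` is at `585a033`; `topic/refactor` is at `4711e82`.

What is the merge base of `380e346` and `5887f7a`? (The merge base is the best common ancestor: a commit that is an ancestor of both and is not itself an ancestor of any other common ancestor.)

Ancestors of 380e346: {1e00957, 380e346, be6e335}.
Ancestors of 5887f7a: {4711e82, 5887f7a, 96bd4f2, be6e335, f2bff1d}.
Common ancestors: {be6e335}.
The only common ancestor is be6e335, so it is the merge base.

be6e335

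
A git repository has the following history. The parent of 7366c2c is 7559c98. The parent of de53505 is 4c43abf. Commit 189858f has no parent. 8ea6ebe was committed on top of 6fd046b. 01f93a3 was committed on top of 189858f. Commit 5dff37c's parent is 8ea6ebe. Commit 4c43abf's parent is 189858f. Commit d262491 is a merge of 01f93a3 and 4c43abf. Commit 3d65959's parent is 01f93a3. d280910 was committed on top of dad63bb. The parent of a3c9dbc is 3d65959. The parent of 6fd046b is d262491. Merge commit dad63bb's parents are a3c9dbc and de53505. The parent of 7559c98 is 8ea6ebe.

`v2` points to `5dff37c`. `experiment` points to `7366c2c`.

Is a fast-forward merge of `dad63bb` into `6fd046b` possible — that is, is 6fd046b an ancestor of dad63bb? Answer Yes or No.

No

A fast-forward from 6fd046b to dad63bb is possible iff 6fd046b is an ancestor of dad63bb.
Ancestors of dad63bb: {01f93a3, 189858f, 3d65959, 4c43abf, a3c9dbc, dad63bb, de53505}.
6fd046b is not among them, so fast-forward is not possible.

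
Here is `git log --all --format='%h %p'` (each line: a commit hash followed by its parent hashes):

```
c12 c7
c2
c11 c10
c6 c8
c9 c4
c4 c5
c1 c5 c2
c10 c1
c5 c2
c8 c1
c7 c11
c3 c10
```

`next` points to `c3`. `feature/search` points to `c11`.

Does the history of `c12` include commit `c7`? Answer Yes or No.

Yes

Ancestors of c12 (commits reachable by following parents): {c1, c10, c11, c12, c2, c5, c7}.
c7 is in that set, so it is an ancestor of c12.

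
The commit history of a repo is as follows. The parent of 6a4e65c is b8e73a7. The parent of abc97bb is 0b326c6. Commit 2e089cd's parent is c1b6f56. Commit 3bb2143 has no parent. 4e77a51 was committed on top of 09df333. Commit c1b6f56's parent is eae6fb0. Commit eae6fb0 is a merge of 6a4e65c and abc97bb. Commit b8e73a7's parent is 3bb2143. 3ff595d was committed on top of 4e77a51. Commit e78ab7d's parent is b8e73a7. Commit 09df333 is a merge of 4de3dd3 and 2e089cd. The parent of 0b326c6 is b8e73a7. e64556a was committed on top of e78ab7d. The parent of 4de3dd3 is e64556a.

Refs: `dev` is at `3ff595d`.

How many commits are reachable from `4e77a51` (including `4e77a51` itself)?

Walking parent pointers from 4e77a51: reachable set = {09df333, 0b326c6, 2e089cd, 3bb2143, 4de3dd3, 4e77a51, 6a4e65c, abc97bb, b8e73a7, c1b6f56, e64556a, e78ab7d, eae6fb0}.
That is 13 commits.

13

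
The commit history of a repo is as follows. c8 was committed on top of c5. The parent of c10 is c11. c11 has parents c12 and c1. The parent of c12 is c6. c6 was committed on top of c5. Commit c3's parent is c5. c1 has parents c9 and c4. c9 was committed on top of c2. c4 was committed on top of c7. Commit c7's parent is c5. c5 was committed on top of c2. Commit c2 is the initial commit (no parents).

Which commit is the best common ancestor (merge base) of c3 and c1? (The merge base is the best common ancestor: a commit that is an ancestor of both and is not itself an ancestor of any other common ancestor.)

Ancestors of c3: {c2, c3, c5}.
Ancestors of c1: {c1, c2, c4, c5, c7, c9}.
Common ancestors: {c2, c5}.
Among these, c5 is not an ancestor of any other common ancestor — it is the merge base.

c5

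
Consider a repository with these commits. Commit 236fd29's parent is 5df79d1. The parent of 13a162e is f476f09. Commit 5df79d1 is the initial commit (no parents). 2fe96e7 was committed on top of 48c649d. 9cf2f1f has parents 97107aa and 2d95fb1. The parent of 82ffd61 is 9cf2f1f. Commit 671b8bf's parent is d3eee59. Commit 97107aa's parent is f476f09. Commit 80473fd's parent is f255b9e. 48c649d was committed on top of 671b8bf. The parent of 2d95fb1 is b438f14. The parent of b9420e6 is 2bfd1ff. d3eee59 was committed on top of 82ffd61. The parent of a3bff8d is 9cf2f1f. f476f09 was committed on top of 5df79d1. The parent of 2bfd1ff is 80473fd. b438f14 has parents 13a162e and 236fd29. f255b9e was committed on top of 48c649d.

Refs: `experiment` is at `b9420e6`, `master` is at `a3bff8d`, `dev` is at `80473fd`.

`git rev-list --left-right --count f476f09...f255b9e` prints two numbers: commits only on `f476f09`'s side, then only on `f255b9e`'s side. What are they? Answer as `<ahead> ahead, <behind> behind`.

Reachable from f476f09: {5df79d1, f476f09}.
Reachable from f255b9e: {13a162e, 236fd29, 2d95fb1, 48c649d, 5df79d1, 671b8bf, 82ffd61, 97107aa, 9cf2f1f, b438f14, d3eee59, f255b9e, f476f09}.
Only in f476f09's history (ahead): {} — 0.
Only in f255b9e's history (behind): {13a162e, 236fd29, 2d95fb1, 48c649d, 671b8bf, 82ffd61, 97107aa, 9cf2f1f, b438f14, d3eee59, f255b9e} — 11.

0 ahead, 11 behind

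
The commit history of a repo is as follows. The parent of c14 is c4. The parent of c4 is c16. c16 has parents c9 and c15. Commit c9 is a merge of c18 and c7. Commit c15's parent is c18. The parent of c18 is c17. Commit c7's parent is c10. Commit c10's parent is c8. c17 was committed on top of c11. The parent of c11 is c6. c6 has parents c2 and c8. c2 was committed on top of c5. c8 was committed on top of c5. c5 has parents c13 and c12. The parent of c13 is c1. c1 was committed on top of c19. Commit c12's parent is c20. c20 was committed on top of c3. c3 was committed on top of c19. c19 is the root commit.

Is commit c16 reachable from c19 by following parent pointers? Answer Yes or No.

Ancestors of c19: {c19}.
c16 is not in that set, so it is not an ancestor of c19.

No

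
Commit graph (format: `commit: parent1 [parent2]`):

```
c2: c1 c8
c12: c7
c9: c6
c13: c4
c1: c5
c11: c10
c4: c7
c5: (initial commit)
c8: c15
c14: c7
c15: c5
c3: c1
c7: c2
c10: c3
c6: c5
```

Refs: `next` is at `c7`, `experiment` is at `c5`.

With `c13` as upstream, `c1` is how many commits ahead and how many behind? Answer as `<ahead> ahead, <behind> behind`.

0 ahead, 6 behind

Reachable from c1: {c1, c5}.
Reachable from c13: {c1, c13, c15, c2, c4, c5, c7, c8}.
Only in c1's history (ahead): {} — 0.
Only in c13's history (behind): {c13, c15, c2, c4, c7, c8} — 6.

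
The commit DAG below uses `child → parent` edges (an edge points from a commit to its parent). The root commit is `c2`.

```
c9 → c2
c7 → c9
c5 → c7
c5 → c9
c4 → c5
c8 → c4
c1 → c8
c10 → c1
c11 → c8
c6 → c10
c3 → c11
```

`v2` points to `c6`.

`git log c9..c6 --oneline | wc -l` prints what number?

Reachable from c6: {c1, c10, c2, c4, c5, c6, c7, c8, c9}.
Reachable from c9: {c2, c9}.
In c6's history but not c9's: {c1, c10, c4, c5, c6, c7, c8} — 7 commits.

7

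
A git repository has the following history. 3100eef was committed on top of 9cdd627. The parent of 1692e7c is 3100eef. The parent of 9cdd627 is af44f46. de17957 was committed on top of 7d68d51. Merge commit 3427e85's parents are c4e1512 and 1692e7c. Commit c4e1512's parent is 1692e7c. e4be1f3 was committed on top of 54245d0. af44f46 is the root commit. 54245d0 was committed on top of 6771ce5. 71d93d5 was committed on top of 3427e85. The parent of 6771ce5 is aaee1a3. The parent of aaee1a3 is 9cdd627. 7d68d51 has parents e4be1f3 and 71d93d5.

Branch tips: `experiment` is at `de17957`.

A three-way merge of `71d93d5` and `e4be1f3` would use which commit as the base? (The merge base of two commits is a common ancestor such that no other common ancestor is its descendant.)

9cdd627

Ancestors of 71d93d5: {1692e7c, 3100eef, 3427e85, 71d93d5, 9cdd627, af44f46, c4e1512}.
Ancestors of e4be1f3: {54245d0, 6771ce5, 9cdd627, aaee1a3, af44f46, e4be1f3}.
Common ancestors: {9cdd627, af44f46}.
Among these, 9cdd627 is not an ancestor of any other common ancestor — it is the merge base.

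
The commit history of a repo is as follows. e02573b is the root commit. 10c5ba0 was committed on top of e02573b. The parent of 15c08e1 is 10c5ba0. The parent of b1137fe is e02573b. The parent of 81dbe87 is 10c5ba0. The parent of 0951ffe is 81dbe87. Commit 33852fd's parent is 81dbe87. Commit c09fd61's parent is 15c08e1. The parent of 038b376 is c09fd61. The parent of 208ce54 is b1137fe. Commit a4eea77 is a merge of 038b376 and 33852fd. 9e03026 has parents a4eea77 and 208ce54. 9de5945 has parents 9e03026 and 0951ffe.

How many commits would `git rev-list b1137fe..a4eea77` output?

7

Reachable from a4eea77: {038b376, 10c5ba0, 15c08e1, 33852fd, 81dbe87, a4eea77, c09fd61, e02573b}.
Reachable from b1137fe: {b1137fe, e02573b}.
In a4eea77's history but not b1137fe's: {038b376, 10c5ba0, 15c08e1, 33852fd, 81dbe87, a4eea77, c09fd61} — 7 commits.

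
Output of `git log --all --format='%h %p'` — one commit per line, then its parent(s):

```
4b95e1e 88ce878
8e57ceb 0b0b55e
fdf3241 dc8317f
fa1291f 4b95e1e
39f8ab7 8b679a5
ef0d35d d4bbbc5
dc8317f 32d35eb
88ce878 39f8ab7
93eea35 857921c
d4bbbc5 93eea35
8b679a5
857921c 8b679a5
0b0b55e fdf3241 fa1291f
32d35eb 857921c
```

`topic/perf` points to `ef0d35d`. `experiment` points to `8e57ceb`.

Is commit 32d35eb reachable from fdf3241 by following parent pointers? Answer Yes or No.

Ancestors of fdf3241 (commits reachable by following parents): {32d35eb, 857921c, 8b679a5, dc8317f, fdf3241}.
32d35eb is in that set, so it is an ancestor of fdf3241.

Yes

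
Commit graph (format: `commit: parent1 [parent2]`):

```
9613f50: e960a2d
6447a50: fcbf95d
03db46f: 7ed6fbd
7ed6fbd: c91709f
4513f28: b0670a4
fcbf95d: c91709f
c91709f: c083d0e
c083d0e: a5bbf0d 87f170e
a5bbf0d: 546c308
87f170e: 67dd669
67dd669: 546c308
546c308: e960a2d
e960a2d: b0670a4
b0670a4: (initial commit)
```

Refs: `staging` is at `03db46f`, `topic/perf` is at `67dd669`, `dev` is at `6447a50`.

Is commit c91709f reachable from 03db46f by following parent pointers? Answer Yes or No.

Ancestors of 03db46f (commits reachable by following parents): {03db46f, 546c308, 67dd669, 7ed6fbd, 87f170e, a5bbf0d, b0670a4, c083d0e, c91709f, e960a2d}.
c91709f is in that set, so it is an ancestor of 03db46f.

Yes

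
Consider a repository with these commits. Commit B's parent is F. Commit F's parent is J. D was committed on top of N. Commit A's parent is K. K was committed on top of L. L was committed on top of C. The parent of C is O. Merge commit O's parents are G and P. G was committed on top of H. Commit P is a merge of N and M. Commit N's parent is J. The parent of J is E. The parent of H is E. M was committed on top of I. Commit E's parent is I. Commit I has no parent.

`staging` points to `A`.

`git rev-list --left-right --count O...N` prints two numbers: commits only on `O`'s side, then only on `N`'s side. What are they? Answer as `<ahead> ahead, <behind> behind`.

5 ahead, 0 behind

Reachable from O: {E, G, H, I, J, M, N, O, P}.
Reachable from N: {E, I, J, N}.
Only in O's history (ahead): {G, H, M, O, P} — 5.
Only in N's history (behind): {} — 0.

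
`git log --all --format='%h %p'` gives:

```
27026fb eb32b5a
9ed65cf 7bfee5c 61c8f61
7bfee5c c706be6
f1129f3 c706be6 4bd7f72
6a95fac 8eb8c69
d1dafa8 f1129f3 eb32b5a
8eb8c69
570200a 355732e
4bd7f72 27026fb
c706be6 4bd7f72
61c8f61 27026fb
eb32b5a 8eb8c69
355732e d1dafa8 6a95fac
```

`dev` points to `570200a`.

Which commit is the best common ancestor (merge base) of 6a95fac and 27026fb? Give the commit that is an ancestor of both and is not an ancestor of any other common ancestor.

8eb8c69

Ancestors of 6a95fac: {6a95fac, 8eb8c69}.
Ancestors of 27026fb: {27026fb, 8eb8c69, eb32b5a}.
Common ancestors: {8eb8c69}.
The only common ancestor is 8eb8c69, so it is the merge base.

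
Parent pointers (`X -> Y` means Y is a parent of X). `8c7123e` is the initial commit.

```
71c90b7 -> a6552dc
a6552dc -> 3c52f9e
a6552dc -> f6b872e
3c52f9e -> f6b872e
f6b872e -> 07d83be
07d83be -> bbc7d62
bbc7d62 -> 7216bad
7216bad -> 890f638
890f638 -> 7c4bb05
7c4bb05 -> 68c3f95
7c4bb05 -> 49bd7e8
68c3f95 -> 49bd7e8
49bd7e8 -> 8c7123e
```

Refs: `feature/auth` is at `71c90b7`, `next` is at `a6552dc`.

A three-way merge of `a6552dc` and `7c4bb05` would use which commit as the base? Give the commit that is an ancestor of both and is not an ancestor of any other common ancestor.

7c4bb05

Ancestors of a6552dc: {07d83be, 3c52f9e, 49bd7e8, 68c3f95, 7216bad, 7c4bb05, 890f638, 8c7123e, a6552dc, bbc7d62, f6b872e}.
Ancestors of 7c4bb05: {49bd7e8, 68c3f95, 7c4bb05, 8c7123e}.
Common ancestors: {49bd7e8, 68c3f95, 7c4bb05, 8c7123e}.
Among these, 7c4bb05 is not an ancestor of any other common ancestor — it is the merge base.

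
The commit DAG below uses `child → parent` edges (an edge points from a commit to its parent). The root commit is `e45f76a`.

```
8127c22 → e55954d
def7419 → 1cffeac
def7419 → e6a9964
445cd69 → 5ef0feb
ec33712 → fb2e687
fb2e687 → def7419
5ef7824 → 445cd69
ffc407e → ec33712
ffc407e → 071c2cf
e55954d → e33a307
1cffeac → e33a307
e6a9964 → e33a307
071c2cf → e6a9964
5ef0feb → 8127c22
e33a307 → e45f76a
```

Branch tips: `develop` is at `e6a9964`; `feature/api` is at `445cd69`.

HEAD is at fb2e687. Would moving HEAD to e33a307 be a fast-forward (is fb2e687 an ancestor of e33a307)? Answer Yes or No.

No

A fast-forward from fb2e687 to e33a307 is possible iff fb2e687 is an ancestor of e33a307.
Ancestors of e33a307: {e33a307, e45f76a}.
fb2e687 is not among them, so fast-forward is not possible.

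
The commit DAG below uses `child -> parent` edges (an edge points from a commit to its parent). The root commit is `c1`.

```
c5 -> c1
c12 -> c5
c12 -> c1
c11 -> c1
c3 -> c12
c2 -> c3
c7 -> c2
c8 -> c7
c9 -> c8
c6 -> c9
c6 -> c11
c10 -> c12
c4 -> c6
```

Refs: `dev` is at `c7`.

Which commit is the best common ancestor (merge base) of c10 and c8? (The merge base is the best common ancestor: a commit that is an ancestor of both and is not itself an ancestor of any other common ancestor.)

Ancestors of c10: {c1, c10, c12, c5}.
Ancestors of c8: {c1, c12, c2, c3, c5, c7, c8}.
Common ancestors: {c1, c12, c5}.
Among these, c12 is not an ancestor of any other common ancestor — it is the merge base.

c12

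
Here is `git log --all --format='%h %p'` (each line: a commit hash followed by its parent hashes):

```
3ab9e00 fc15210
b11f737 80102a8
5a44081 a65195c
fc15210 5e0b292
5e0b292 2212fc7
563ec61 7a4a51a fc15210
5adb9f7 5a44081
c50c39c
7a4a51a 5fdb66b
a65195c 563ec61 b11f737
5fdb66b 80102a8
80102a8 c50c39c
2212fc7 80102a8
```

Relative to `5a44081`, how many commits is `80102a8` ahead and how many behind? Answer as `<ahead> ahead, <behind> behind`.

0 ahead, 9 behind

Reachable from 80102a8: {80102a8, c50c39c}.
Reachable from 5a44081: {2212fc7, 563ec61, 5a44081, 5e0b292, 5fdb66b, 7a4a51a, 80102a8, a65195c, b11f737, c50c39c, fc15210}.
Only in 80102a8's history (ahead): {} — 0.
Only in 5a44081's history (behind): {2212fc7, 563ec61, 5a44081, 5e0b292, 5fdb66b, 7a4a51a, a65195c, b11f737, fc15210} — 9.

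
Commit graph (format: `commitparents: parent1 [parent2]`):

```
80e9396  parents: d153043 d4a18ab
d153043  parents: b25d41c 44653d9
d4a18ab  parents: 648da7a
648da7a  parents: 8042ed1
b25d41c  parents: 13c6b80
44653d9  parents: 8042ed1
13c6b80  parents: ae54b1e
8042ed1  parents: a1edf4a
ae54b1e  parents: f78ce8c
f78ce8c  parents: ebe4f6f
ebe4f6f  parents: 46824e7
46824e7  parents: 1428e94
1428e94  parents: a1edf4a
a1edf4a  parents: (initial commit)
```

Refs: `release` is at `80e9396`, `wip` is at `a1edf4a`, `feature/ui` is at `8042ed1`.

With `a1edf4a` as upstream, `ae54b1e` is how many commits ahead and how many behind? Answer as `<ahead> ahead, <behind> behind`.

5 ahead, 0 behind

Reachable from ae54b1e: {1428e94, 46824e7, a1edf4a, ae54b1e, ebe4f6f, f78ce8c}.
Reachable from a1edf4a: {a1edf4a}.
Only in ae54b1e's history (ahead): {1428e94, 46824e7, ae54b1e, ebe4f6f, f78ce8c} — 5.
Only in a1edf4a's history (behind): {} — 0.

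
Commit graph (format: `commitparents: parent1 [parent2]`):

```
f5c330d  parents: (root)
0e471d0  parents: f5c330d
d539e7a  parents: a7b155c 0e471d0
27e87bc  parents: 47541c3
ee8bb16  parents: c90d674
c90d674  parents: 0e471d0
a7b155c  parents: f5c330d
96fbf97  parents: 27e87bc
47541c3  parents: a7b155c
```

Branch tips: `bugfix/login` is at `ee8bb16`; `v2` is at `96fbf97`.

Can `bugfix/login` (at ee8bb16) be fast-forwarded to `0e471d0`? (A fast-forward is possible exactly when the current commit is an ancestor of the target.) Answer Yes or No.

No

A fast-forward from ee8bb16 to 0e471d0 is possible iff ee8bb16 is an ancestor of 0e471d0.
Ancestors of 0e471d0: {0e471d0, f5c330d}.
ee8bb16 is not among them, so fast-forward is not possible.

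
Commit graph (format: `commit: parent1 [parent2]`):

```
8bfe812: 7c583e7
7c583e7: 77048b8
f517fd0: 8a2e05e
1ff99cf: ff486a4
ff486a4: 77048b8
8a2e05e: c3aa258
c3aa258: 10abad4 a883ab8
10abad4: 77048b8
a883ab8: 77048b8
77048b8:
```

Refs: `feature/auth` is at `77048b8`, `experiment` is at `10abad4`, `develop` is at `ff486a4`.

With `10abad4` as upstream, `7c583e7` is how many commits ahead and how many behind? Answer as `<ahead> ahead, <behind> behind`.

1 ahead, 1 behind

Reachable from 7c583e7: {77048b8, 7c583e7}.
Reachable from 10abad4: {10abad4, 77048b8}.
Only in 7c583e7's history (ahead): {7c583e7} — 1.
Only in 10abad4's history (behind): {10abad4} — 1.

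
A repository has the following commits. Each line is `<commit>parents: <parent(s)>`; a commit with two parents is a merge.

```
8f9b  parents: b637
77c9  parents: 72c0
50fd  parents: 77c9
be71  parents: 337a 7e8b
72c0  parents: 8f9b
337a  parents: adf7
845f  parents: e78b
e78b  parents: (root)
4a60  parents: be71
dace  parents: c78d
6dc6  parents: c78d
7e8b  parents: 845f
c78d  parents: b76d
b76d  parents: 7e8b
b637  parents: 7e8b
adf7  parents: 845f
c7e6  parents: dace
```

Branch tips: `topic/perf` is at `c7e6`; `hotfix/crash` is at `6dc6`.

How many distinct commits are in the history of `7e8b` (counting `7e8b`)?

Walking parent pointers from 7e8b: reachable set = {7e8b, 845f, e78b}.
That is 3 commits.

3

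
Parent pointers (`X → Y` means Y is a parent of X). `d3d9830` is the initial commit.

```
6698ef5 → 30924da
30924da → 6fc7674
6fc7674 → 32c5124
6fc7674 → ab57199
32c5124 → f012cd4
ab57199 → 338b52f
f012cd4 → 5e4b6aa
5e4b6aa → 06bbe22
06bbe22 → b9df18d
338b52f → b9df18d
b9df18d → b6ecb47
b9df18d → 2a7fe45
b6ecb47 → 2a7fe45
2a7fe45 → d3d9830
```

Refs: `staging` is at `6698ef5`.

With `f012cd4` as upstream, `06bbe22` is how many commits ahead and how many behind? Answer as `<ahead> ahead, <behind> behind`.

Reachable from 06bbe22: {06bbe22, 2a7fe45, b6ecb47, b9df18d, d3d9830}.
Reachable from f012cd4: {06bbe22, 2a7fe45, 5e4b6aa, b6ecb47, b9df18d, d3d9830, f012cd4}.
Only in 06bbe22's history (ahead): {} — 0.
Only in f012cd4's history (behind): {5e4b6aa, f012cd4} — 2.

0 ahead, 2 behind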